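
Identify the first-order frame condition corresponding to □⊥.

□⊥ is valid iff no world has any successor (otherwise □⊥ fails at any world with one).
Conversely, any frame satisfying ∀x ∀y ¬Rxy validates the schema.
So the correspondent is emptiness of R.

Emptiness of R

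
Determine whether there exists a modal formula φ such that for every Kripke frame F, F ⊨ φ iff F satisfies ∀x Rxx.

Yes — defined by □r → r

Yes: it is reflexivity, defined by the T schema □r → r.
Suppose □r→r is valid. At any x set V(r)={w : Rxw}. Then □r holds at x, so r holds at x, i.e. Rxx.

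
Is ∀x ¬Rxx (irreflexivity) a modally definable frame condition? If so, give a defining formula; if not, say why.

Any modally definable frame class is closed under surjective bounded morphisms.
The 2-cycle (worlds 0,1 with 0→1→0) is irreflexive, and the map sending every world to a single reflexive point • is a surjective bounded morphism (forth: every edge maps to (•,•); back: every world has a successor). So any modal formula valid on the 2-cycle is also valid on the reflexive point, which is not irreflexive.
So no modal formula (or set of formulas) defines exactly the irreflexive frames.

No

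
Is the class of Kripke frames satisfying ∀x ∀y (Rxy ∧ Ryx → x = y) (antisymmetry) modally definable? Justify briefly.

No — not modally definable

If a class were modally definable it would be closed under surjective bounded morphisms (Goldblatt–Thomason).
The 6-cycle (worlds s,t,u,v,w,x with s→t→u→v→w→x→s) is antisymmetric. Sending even-indexed worlds to s and odd-indexed worlds to t is a surjective bounded morphism onto the two-world frame with s↔t, which is not antisymmetric.
Hence antisymmetry is not modally definable.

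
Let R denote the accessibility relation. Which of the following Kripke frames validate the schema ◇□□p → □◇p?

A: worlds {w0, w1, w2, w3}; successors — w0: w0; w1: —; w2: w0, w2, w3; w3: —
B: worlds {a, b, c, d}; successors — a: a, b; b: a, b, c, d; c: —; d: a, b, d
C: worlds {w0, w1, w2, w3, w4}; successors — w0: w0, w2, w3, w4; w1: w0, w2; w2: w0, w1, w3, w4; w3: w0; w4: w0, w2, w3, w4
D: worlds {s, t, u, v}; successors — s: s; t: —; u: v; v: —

Frame correspondent (Sahlqvist): ∀x ∀y ∀z ((xRy ∧ xRz) → ∃w (yR²w ∧ zRw)) — i.e. a generalized confluence (Geach) condition.
A: fails — w2Rw0, w2Rw3 but no w with w0R²w and w3Rw.
B: fails — bRa, bRc but no w with aR²w and cRw.
C: ✓.
D: fails — uRv, uRv but no w with vR²w and vRw.

C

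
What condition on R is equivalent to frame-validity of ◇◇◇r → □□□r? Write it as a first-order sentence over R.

This is a Sahlqvist (Geach-type) schema ◇^3□^0r → □^3◇^0r.
Minimal-valuation argument: fix x; take any y with xR^3y and any z with xR^3z. Set V(r) to the set of worlds R-reachable from y in exactly 0 steps. Then □^0r holds at y, so the antecedent holds at x; validity forces ◇^0r at z, giving a w with zR^0w and yR^0w.
First-order correspondent: ∀x ∀y ∀z ((xR³y ∧ xR³z) → ∃w (y = w ∧ z = w)).

∀x ∀y ∀z ((xR³y ∧ xR³z) → ∃w (y = w ∧ z = w))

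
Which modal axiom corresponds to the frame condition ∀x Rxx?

□s → s

This is reflexivity; the standard corresponding axiom is T: □s → s.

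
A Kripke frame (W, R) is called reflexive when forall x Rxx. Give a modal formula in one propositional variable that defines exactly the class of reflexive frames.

□p → p

A defining formula is □p → p (the T axiom).
Suppose □p→p is valid. At any x set V(p)={w : Rxw}. Then □p holds at x, so p holds at x, i.e. Rxx.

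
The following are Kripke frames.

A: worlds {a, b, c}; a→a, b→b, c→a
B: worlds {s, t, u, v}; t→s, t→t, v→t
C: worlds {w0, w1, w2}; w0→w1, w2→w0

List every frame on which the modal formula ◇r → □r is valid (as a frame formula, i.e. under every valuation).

Frame correspondent (Sahlqvist): ∀x ∀y ∀z (Rxy ∧ Rxz → y = z) — i.e. partial functionality.
A: satisfies the condition.
B: fails — t sees both s and t.
C: satisfies the condition.
Valid on: A, C.

A, C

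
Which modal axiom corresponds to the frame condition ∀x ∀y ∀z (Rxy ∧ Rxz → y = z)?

◇s → □s

A defining formula is ◇s → □s (the CD axiom).
Suppose ◇s→□s is valid. Take Rxy, Rxz and set V(s)={y}. Then ◇s at x, so □s at x, so s at z, i.e. z=y.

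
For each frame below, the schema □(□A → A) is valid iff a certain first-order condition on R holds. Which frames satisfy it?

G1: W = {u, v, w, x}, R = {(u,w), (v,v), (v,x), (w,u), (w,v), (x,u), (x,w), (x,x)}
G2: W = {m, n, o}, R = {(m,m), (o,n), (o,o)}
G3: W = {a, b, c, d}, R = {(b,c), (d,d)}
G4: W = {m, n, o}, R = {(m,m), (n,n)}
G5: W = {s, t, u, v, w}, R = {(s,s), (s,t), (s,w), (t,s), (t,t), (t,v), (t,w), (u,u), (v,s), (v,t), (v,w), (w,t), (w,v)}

G4

Frame correspondent (Sahlqvist): ∀x ∀y (Rxy → Ryy) — i.e. shift-reflexivity.
G1: fails — Rxw but not Rww.
G2: fails — Ron but not Rnn.
G3: fails — Rbc but not Rcc.
G4: holds.
G5: fails — Rtv but not Rvv.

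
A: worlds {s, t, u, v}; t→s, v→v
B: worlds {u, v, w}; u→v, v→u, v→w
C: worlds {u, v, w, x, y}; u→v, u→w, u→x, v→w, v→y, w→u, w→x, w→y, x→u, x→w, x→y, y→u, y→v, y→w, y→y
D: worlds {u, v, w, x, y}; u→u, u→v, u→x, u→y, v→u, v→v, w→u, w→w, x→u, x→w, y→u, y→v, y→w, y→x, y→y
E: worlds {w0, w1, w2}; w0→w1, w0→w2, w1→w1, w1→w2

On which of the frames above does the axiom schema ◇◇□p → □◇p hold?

The schema corresponds to a generalized confluence (Geach) condition: ∀x ∀y ∀z ((xR²y ∧ xRz) → ∃w (yRw ∧ zRw)).
A: holds.
B: fails — uR²u, uRv but no t with uRt and vRt.
C: holds.
D: holds.
E: fails — w0R²w1, w0Rw2 but no w with w1Rw and w2Rw.

A, C, D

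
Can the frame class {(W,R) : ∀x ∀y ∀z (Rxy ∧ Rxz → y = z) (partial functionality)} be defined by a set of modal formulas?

The condition is partial functionality. A defining modal formula is ◇p → □p.
Suppose ◇p→□p is valid. Take Rxy, Rxz and set V(p)={y}. Then ◇p at x, so □p at x, so p at z, i.e. z=y.

Yes — defined by ◇p → □p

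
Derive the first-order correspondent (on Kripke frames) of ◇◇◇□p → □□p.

∀x ∀y ∀z ((xR³y ∧ xR²z) → ∃w (yRw ∧ z = w))

This is a Sahlqvist (Geach-type) schema ◇^3□^1p → □^2◇^0p.
Minimal-valuation argument: fix x; take any y with xR^3y and any z with xR^2z. Set V(p) to the set of worlds R-reachable from y in exactly 1 step. Then □^1p holds at y, so the antecedent holds at x; validity forces ◇^0p at z, giving a w with zR^0w and yR^1w.
First-order correspondent: ∀x ∀y ∀z ((xR³y ∧ xR²z) → ∃w (yRw ∧ z = w)).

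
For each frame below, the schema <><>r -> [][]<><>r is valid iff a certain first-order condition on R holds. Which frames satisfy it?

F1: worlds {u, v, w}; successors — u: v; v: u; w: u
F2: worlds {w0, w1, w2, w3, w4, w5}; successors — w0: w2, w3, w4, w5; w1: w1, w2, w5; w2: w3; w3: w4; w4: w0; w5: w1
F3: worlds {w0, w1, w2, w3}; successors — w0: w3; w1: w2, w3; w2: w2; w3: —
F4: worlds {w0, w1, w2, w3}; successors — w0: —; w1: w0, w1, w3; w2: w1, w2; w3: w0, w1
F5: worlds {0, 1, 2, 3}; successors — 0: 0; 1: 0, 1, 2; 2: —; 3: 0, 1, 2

F1, F3

Frame correspondent (Sahlqvist): forall x forall y forall z ((x R^2 y & x R^2 z) -> exists w (y = w & z R^2 w)) — i.e. a generalized confluence (Geach) condition.
F1: ✓.
F2: fails — w0R²w0, w0R²w1 but no w with w0=w and w1R²w.
F3: ✓.
F4: fails — w1R²w0, w1R²w0 but no w with w0=w and w0R²w.
F5: fails — 1R²0, 1R²2 but no w with 0=w and 2R²w.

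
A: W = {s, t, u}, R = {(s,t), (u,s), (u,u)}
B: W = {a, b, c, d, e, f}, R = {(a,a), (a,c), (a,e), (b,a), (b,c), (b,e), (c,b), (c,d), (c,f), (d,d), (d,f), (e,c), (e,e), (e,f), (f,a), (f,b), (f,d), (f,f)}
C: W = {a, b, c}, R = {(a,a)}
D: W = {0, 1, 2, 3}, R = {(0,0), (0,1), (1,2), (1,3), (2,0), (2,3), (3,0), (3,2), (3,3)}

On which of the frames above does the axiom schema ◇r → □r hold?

Frame correspondent (Sahlqvist): ∀x ∀y ∀z (Rxy ∧ Rxz → y = z) — i.e. partial functionality.
A: fails — u sees both s and u.
B: fails — a sees both a and c.
C: ✓.
D: fails — 0 sees both 0 and 1.
Valid on: C.

C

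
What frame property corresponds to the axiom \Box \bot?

□⊥ is valid iff no world has any successor (otherwise □⊥ fails at any world with one).
Conversely, any frame satisfying \forall x \forall y \neg Rxy validates the schema.
So the correspondent is emptiness of R.

Emptiness of R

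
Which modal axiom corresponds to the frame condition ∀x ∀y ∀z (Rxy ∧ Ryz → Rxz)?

This is transitivity; the standard corresponding axiom is 4: □s → □□s.

□s → □□s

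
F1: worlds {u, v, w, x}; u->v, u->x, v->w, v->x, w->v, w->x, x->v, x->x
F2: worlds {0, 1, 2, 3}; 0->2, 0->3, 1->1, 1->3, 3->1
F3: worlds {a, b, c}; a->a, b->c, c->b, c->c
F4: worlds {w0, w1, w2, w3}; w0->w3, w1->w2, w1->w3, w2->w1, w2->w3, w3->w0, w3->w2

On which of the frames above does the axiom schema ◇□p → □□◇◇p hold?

This is the axiom for a generalized confluence (Geach) condition; its first-order frame correspondent is ∀x ∀y ∀z ((xRy ∧ xR²z) → ∃w (yRw ∧ zR²w)).
F1: ✓.
F2: fails — 0R2, 0R²1 but no w with 2Rw and 1R²w.
F3: ✓.
F4: fails — w1Rw2, w1R²w0 but no w with w2Rw and w0R²w.

F1, F3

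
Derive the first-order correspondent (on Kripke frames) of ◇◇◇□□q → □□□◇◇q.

This is a Sahlqvist (Geach-type) schema ◇^3□^2q → □^3◇^2q.
First-order correspondent: ∀x ∀y ∀z ((xR³y ∧ xR³z) → ∃w (yR²w ∧ zR²w)).

∀x ∀y ∀z ((xR³y ∧ xR³z) → ∃w (yR²w ∧ zR²w))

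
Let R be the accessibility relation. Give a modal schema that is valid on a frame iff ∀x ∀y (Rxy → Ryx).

The condition is symmetry. The B schema q → □◇q defines it.
Suppose q→□◇q is valid. Take Rxy and set V(q)={x}. Then q at x, so □◇q at x, so ◇q at y, so some z with Ryz has q; z=x, i.e. Ryx.

q → □◇q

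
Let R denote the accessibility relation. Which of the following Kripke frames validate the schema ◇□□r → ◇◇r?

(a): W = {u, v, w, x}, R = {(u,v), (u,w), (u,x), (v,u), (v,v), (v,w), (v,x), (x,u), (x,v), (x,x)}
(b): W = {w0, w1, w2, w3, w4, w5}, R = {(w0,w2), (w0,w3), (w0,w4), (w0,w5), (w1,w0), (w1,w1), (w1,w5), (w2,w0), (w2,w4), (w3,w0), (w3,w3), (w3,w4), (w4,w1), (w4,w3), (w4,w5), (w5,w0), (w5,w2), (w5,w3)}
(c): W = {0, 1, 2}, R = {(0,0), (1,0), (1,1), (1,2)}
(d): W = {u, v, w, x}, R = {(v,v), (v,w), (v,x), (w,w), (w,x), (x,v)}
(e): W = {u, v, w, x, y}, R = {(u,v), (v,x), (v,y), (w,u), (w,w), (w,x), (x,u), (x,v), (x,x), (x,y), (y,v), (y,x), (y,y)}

(b), (d), (e)

Frame correspondent (Sahlqvist): ∀x ∀y (xRy → ∃w (yR²w ∧ xR²w)) — i.e. a generalized confluence (Geach) condition.
(a): fails — uRw but no t with wR²t and uR²t.
(b): holds.
(c): fails — 1R2 but no w with 2R²w and 1R²w.
(d): holds.
(e): holds.
Valid on: (b), (d), (e).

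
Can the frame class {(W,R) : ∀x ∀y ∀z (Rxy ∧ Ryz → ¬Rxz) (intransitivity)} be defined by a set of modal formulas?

No

If a class were modally definable it would be closed under surjective bounded morphisms (Goldblatt–Thomason).
The 5-cycle (worlds s,t,u,v,w with s→t→u→v→w→s) is intransitive. Mapping every world to a single reflexive point • is a surjective bounded morphism; the reflexive point is not intransitive (R••∧R•• but R••).
So the class is not modally definable.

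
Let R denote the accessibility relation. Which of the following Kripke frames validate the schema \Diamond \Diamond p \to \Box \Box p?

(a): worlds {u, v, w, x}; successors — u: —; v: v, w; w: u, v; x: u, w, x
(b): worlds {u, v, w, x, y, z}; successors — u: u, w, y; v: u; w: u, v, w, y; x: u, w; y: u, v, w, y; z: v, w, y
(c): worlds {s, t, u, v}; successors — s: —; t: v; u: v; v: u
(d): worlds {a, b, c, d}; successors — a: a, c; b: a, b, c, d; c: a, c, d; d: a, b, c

Frame correspondent (Sahlqvist): \forall x \forall y \forall z ((x R^2 y \wedge x R^2 z) \to \exists w (y = w \wedge z = w)) — i.e. a generalized confluence (Geach) condition.
(a): fails — vR²u, vR²v but u ≠ v.
(b): fails — uR²u, uR²v but u ≠ v.
(c): condition met.
(d): fails — aR²a, aR²c but a ≠ c.

(c)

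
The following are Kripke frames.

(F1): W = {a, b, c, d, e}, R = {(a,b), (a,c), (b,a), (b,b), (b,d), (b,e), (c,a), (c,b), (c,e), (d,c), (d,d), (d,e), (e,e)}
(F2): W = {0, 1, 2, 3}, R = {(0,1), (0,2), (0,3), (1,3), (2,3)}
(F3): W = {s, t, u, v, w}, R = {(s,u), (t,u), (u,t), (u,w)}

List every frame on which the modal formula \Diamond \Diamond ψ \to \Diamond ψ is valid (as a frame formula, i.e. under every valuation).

Frame correspondent (Sahlqvist): \forall x \forall y \forall z (Rxy \wedge Ryz \to Rxz) — i.e. transitivity.
(F1): fails — Rdc and Rcb but not Rdb.
(F2): condition met.
(F3): fails — Rsu and Ruw but not Rsw.
Valid on: (F2).

(F2)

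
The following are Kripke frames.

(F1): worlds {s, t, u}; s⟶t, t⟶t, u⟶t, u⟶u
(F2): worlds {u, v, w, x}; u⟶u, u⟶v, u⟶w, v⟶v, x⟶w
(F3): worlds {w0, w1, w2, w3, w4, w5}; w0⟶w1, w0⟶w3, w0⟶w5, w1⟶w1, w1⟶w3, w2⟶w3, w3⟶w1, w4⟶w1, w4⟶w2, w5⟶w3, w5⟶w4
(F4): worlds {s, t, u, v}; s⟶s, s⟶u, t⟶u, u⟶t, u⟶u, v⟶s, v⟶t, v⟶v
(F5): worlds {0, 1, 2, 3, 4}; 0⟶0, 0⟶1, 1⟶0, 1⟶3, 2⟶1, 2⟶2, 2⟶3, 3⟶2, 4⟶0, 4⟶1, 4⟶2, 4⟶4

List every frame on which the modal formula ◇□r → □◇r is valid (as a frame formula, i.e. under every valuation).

(F1)

The schema corresponds to convergence: ∀x ∀y ∀z (Rxy ∧ Rxz → ∃w (Ryw ∧ Rzw)).
(F1): condition met.
(F2): fails — Ruv and Ruw but v and w have no common successor.
(F3): fails — Rw0w5 and Rw0w3 but w5 and w3 have no common successor.
(F4): fails — Rvv and Rvt but v and t have no common successor.
(F5): fails — R10 and R13 but 0 and 3 have no common successor.
Valid on: (F1).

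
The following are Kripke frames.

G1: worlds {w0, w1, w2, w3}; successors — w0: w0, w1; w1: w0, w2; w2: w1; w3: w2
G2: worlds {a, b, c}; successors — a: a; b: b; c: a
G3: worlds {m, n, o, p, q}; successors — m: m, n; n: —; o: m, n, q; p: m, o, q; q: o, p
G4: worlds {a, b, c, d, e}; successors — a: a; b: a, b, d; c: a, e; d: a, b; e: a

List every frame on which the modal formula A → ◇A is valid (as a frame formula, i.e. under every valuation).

The schema corresponds to a generalized confluence (Geach) condition: ∀x ∃w (x = w ∧ xRw).
G1: fails — at w1 but no w with w1=w and w1Rw.
G2: fails — at c but no w with c=w and cRw.
G3: fails — at n but no w with n=w and nRw.
G4: fails — at c but no w with c=w and cRw.
Valid on no frame.

none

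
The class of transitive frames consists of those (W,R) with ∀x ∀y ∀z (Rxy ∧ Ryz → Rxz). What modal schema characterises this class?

□p → □□p

A defining formula is □p → □□p (the 4 axiom).
Suppose □p→□□p is valid. Take Rxy, Ryz and set V(p)={w : Rxw}. Then □p at x, so □□p at x, so □p at y, so p at z, i.e. Rxz.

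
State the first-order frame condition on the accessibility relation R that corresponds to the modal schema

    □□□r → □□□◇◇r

This is a Sahlqvist (Geach-type) schema ◇^0□^3r → □^3◇^2r.
Minimal-valuation argument: fix x; take any y with xR^0y and any z with xR^3z. Set V(r) to the set of worlds R-reachable from y in exactly 3 steps. Then □^3r holds at y, so the antecedent holds at x; validity forces ◇^2r at z, giving a w with zR^2w and yR^3w.
First-order correspondent: ∀x ∀z (xR³z → ∃w (xR³w ∧ zR²w)).

∀x ∀z (xR³z → ∃w (xR³w ∧ zR²w))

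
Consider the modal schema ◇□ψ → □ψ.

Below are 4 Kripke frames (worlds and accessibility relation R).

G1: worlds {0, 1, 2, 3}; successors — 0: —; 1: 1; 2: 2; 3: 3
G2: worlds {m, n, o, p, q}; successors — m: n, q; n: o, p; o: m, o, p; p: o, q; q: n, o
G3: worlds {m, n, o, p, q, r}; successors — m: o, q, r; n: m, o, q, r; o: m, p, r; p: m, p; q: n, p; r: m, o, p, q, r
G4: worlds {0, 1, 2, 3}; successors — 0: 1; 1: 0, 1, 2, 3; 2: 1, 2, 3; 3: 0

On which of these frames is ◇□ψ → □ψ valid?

The schema corresponds to the Euclidean property: ∀x ∀y ∀z (Rxy ∧ Rxz → Ryz).
G1: holds.
G2: fails — Rmq and Rmq but not Rqq.
G3: fails — Rmq and Rmr but not Rqr.
G4: fails — R10 and R10 but not R00.
Valid on: G1.

G1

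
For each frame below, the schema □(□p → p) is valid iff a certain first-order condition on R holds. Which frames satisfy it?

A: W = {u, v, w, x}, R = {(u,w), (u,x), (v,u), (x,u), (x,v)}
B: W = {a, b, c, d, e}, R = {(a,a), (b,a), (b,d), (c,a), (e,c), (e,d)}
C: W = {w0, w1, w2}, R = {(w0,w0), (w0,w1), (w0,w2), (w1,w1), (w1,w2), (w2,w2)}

C

The schema corresponds to shift-reflexivity: ∀x ∀y (Rxy → Ryy).
A: fails — Ruw but not Rww.
B: fails — Rec but not Rcc.
C: ✓.
Valid on: C.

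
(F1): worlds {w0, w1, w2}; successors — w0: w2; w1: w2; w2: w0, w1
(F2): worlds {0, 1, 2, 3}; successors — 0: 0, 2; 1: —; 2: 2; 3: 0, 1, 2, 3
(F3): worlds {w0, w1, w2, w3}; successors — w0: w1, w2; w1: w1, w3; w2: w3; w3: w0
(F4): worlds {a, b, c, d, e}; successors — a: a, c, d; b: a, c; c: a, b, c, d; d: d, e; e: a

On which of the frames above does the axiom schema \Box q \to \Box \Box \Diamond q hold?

Frame correspondent (Sahlqvist): \forall x \forall z (x R^2 z \to \exists w (xRw \wedge zRw)) — i.e. a generalized confluence (Geach) condition.
(F1): ✓.
(F2): fails — 3R²1 but no w with 3Rw and 1Rw.
(F3): fails — w0R²w3 but no w with w0Rw and w3Rw.
(F4): fails — bR²d but no w with bRw and dRw.

(F1)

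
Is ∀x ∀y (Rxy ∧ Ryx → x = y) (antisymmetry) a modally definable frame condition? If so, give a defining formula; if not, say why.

No

If a class were modally definable it would be closed under surjective bounded morphisms (Goldblatt–Thomason).
The 4-cycle (worlds 0,1,2,3 with 0→1→2→3→0) is antisymmetric. Sending even-indexed worlds to a and odd-indexed worlds to b is a surjective bounded morphism onto the two-world frame with a↔b, which is not antisymmetric.
So the class is not modally definable.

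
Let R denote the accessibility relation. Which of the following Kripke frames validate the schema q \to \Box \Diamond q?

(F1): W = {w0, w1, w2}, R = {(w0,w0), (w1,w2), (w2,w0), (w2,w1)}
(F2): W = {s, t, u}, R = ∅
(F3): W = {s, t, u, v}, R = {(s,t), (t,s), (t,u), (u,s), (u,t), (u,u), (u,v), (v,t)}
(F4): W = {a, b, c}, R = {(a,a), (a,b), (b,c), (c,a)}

Frame correspondent (Sahlqvist): \forall x \forall y (Rxy \to Ryx) — i.e. symmetry.
(F1): fails — Rw2w0 but not Rw0w2.
(F2): satisfies the condition.
(F3): fails — Ruv but not Rvu.
(F4): fails — Rca but not Rac.
Valid on: (F2).

(F2)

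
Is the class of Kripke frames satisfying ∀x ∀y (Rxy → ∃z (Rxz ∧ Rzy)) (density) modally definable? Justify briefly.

This is a Sahlqvist condition; the C4 axiom □□r → □r defines it.
Suppose □□r→□r is valid. Take Rxy and set V(r)={w : xR²w}. Then □□r at x, so □r at x, so r at y, i.e. ∃z(Rxz∧Rzy).

Yes, by □□r → □r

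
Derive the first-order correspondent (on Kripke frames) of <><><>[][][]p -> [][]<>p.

This is a Sahlqvist (Geach-type) schema ◇^3□^3p → □^2◇^1p.
Minimal-valuation argument: fix x; take any y with xR^3y and any z with xR^2z. Set V(p) to the set of worlds R-reachable from y in exactly 3 steps. Then □^3p holds at y, so the antecedent holds at x; validity forces ◇^1p at z, giving a w with zR^1w and yR^3w.
First-order correspondent: forall x forall y forall z ((x R^3 y & x R^2 z) -> exists w (y R^3 w & zRw)).

forall x forall y forall z ((x R^3 y & x R^2 z) -> exists w (y R^3 w & zRw))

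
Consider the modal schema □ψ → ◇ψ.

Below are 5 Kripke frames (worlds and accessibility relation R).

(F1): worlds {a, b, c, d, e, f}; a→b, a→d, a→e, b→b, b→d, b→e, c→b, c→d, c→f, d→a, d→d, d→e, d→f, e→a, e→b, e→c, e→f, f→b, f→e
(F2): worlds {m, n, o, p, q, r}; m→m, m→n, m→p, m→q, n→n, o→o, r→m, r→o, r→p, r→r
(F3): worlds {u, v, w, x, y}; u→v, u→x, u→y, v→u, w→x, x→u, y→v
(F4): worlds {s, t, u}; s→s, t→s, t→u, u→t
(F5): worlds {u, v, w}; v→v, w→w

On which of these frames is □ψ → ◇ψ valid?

(F1), (F3), (F4)

Frame correspondent (Sahlqvist): ∀x ∃y Rxy — i.e. seriality.
(F1): ✓.
(F2): fails — world p has no successor.
(F3): ✓.
(F4): ✓.
(F5): fails — world u has no successor.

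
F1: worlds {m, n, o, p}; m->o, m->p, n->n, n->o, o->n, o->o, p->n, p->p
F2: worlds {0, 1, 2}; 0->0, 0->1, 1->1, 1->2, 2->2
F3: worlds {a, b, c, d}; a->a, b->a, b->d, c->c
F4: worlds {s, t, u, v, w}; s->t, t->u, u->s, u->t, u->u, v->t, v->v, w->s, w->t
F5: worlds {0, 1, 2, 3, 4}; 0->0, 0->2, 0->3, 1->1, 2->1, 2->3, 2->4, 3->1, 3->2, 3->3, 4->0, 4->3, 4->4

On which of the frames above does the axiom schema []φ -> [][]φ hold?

F3

Frame correspondent (Sahlqvist): forall x forall y forall z (Rxy & Ryz -> Rxz) — i.e. transitivity.
F1: fails — Rpn and Rno but not Rpo.
F2: fails — R01 and R12 but not R02.
F3: condition met.
F4: fails — Rwt and Rtu but not Rwu.
F5: fails — R32 and R24 but not R34.
Valid on: F3.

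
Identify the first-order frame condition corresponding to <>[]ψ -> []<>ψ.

convergence

This schema is the .2 axiom.
It corresponds to convergence: forall x forall y forall z (Rxy & Rxz -> exists w (Ryw & Rzw)).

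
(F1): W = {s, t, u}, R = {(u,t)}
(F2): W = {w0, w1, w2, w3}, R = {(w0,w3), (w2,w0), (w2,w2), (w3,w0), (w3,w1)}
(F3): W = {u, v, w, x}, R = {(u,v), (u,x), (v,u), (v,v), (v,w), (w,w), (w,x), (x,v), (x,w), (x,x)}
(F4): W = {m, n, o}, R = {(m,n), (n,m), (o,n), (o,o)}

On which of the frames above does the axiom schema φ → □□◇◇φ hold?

Frame correspondent (Sahlqvist): ∀x ∀z (xR²z → ∃w (x = w ∧ zR²w)) — i.e. a generalized confluence (Geach) condition.
(F1): holds.
(F2): fails — w0R²w1 but no w with w0=w and w1R²w.
(F3): fails — uR²w but no t with u=t and wR²t.
(F4): fails — oR²m but no w with o=w and mR²w.
Valid on: (F1).

(F1)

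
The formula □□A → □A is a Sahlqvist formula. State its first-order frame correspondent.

density

This is the C4 axiom.
Its frame correspondent is density — ∀x ∀y (Rxy → ∃z (Rxz ∧ Rzy)).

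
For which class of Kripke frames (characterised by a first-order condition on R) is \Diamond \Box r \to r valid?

This is frame-equivalent to r → □◇r (substitute ¬r for r and contrapose).
Suppose r→□◇r is valid. Take Rxy and set V(r)={x}. Then r at x, so □◇r at x, so ◇r at y, so some z with Ryz has r; z=x, i.e. Ryx.
Conversely, any frame satisfying \forall x \forall y (Rxy \to Ryx) validates the schema.
So the correspondent is symmetry.

Symmetry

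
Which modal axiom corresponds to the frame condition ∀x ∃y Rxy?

A defining formula is □r → ◇r (the D axiom).
Suppose □r→◇r is valid. At any x set V(r)=W. Then □r at x, so ◇r at x, so x has a successor.

□r → ◇r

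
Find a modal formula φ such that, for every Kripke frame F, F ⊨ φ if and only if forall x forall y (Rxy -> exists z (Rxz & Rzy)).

□□q → □q

A defining formula is □□q → □q (the C4 axiom).
Suppose □□q→□q is valid. Take Rxy and set V(q)={w : xR²w}. Then □□q at x, so □q at x, so q at y, i.e. ∃z(Rxz∧Rzy).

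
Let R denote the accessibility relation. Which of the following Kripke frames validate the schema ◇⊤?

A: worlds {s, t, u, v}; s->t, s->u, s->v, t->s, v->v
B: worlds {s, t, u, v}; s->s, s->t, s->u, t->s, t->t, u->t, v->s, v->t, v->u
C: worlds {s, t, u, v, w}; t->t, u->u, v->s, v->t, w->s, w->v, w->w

B

This is the axiom for seriality; its first-order frame correspondent is ∀x ∃y Rxy.
A: fails — world u has no successor.
B: ✓.
C: fails — world s has no successor.
Valid on: B.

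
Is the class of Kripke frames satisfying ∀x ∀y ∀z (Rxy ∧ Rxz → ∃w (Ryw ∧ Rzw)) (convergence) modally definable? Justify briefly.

Definable; ◇□r → □◇r defines it

Yes: it is convergence, defined by the .2 schema ◇□r → □◇r.
Suppose ◇□r→□◇r is valid. Take Rxy, Rxz and set V(r)={w : Ryw}. Then □r at y so ◇□r at x, so □◇r at x, so ◇r at z, giving w with Rzw and Ryw.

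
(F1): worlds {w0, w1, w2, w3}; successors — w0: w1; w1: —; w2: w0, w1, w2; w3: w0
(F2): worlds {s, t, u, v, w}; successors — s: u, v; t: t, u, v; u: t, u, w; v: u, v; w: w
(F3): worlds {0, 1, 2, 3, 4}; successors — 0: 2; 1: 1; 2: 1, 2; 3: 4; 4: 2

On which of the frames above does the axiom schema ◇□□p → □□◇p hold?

(F3)

The schema corresponds to a generalized confluence (Geach) condition: ∀x ∀y ∀z ((xRy ∧ xR²z) → ∃w (yR²w ∧ zRw)).
(F1): fails — w2Rw0, w2R²w0 but no w with w0R²w and w0Rw.
(F2): fails — uRw, uR²t but no w* with wR²w* and tRw*.
(F3): satisfies the condition.
Valid on: (F3).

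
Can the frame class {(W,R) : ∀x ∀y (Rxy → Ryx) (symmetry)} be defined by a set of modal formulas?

This is a Sahlqvist condition; the B axiom p → □◇p defines it.

Yes — defined by p → □◇p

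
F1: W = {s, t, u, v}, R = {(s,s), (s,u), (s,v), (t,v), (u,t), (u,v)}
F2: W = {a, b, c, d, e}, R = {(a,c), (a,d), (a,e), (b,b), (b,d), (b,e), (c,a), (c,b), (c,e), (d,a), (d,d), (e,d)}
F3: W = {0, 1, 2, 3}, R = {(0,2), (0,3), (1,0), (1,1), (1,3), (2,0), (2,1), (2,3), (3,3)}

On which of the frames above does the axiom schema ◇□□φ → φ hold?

none

The schema corresponds to a generalized confluence (Geach) condition: ∀x ∀y (xRy → ∃w (yR²w ∧ x = w)).
F1: fails — sRu but no w with uR²w and s=w.
F2: fails — aRc but no w with cR²w and a=w.
F3: fails — 0R3 but no w with 3R²w and 0=w.
Valid on no frame.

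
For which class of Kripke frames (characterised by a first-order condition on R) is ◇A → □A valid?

Partial functionality

This is the CD axiom.
Its frame correspondent is partial functionality — ∀x ∀y ∀z (Rxy ∧ Rxz → y = z).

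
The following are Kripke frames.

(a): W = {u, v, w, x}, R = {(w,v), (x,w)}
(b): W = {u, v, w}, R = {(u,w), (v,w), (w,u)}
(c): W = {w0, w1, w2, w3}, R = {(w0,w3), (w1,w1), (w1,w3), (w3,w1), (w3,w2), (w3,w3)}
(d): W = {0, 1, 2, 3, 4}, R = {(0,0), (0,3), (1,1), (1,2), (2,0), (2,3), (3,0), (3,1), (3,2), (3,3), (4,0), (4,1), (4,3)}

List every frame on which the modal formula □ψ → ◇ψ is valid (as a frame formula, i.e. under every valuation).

(b), (d)

This is the axiom for seriality; its first-order frame correspondent is ∀x ∃y Rxy.
(a): fails — world u has no successor.
(b): ✓.
(c): fails — world w2 has no successor.
(d): ✓.
Valid on: (b), (d).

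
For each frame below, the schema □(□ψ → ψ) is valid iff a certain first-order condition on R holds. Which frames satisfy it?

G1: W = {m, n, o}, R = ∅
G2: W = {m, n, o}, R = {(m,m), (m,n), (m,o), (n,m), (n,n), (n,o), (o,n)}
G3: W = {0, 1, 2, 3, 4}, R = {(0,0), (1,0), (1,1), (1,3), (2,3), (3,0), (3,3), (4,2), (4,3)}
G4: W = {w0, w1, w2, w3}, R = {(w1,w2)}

Frame correspondent (Sahlqvist): ∀x ∀y (Rxy → Ryy) — i.e. shift-reflexivity.
G1: holds.
G2: fails — Rno but not Roo.
G3: fails — R42 but not R22.
G4: fails — Rw1w2 but not Rw2w2.
Valid on: G1.

G1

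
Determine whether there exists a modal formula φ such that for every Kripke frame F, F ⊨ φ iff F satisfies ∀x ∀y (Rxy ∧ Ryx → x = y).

No

Any modally definable frame class is closed under surjective bounded morphisms.
The 8-cycle (worlds s,t,u,v,w,x,y,z with s→t→u→v→w→x→y→z→s) is antisymmetric. Sending even-indexed worlds to a and odd-indexed worlds to b is a surjective bounded morphism onto the two-world frame with a↔b, which is not antisymmetric.
So no modal formula (or set of formulas) defines exactly the antisymmetric frames.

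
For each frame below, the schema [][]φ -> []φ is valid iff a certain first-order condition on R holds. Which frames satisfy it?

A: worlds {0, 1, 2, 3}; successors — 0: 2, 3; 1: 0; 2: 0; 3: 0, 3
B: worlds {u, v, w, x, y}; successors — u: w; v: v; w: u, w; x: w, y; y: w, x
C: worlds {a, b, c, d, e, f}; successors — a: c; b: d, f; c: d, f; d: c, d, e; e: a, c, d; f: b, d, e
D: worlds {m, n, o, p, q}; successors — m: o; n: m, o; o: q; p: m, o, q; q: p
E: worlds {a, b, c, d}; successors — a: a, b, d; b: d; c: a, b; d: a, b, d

E

This is the axiom for density; its first-order frame correspondent is forall x forall y (Rxy -> exists z (Rxz & Rzy)).
A: fails — R10 but no z with R1z and Rz0.
B: fails — Ryx but no z with Ryz and Rzx.
C: fails — Rcf but no z with Rcz and Rzf.
D: fails — Rpm but no z with Rpz and Rzm.
E: condition met.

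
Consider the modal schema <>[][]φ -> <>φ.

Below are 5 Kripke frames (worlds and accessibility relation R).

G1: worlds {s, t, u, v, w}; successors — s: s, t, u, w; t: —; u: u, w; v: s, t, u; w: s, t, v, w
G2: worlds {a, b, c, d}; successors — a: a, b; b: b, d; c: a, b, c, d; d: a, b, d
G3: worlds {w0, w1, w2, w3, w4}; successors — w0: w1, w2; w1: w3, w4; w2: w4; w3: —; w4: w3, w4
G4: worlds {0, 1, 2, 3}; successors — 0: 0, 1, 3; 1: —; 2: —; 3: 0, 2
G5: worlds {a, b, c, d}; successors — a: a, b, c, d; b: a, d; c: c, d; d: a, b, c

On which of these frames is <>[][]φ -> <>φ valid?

Frame correspondent (Sahlqvist): forall x forall y (xRy -> exists w (y R^2 w & xRw)) — i.e. a generalized confluence (Geach) condition.
G1: fails — sRt but no w* with tR²w* and sRw*.
G2: condition met.
G3: fails — w0Rw1 but no w with w1R²w and w0Rw.
G4: fails — 0R1 but no w with 1R²w and 0Rw.
G5: condition met.
Valid on: G2, G5.

G2, G5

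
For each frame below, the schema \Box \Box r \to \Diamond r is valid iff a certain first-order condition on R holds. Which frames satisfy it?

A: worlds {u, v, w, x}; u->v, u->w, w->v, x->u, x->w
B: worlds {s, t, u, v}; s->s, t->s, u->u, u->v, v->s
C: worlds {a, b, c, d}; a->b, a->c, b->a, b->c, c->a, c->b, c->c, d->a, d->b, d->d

The schema corresponds to a generalized confluence (Geach) condition: \forall x \exists w (x R^2 w \wedge xRw).
A: fails — at v but no t with vR²t and vRt.
B: satisfies the condition.
C: satisfies the condition.
Valid on: B, C.

B, C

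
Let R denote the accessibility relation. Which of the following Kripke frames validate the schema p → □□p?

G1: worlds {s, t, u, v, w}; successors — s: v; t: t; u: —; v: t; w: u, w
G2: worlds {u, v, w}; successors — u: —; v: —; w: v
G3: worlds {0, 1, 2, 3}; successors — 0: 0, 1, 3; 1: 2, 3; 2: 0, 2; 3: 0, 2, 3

Frame correspondent (Sahlqvist): ∀x ∀z (xR²z → ∃w (x = w ∧ z = w)) — i.e. a generalized confluence (Geach) condition.
G1: fails — sR²t but s ≠ t.
G2: holds.
G3: fails — 0R²1 but 0 ≠ 1.
Valid on: G2.

G2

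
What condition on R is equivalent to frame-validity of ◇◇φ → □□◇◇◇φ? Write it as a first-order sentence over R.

∀x ∀y ∀z ((xR²y ∧ xR²z) → ∃w (y = w ∧ zR³w))

This is a Sahlqvist (Geach-type) schema ◇^2□^0φ → □^2◇^3φ.
First-order correspondent: ∀x ∀y ∀z ((xR²y ∧ xR²z) → ∃w (y = w ∧ zR³w)).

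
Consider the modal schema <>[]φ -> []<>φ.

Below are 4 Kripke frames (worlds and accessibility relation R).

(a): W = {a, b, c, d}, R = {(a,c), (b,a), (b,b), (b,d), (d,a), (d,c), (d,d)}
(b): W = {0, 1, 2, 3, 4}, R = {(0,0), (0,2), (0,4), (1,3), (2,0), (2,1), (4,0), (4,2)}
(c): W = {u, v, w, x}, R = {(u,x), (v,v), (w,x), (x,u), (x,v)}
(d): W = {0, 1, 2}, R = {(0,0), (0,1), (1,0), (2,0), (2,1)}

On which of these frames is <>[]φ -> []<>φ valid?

The schema corresponds to convergence: forall x forall y forall z (Rxy & Rxz -> exists w (Ryw & Rzw)).
(a): fails — Rac and Rac but c and c have no common successor.
(b): fails — R13 and R13 but 3 and 3 have no common successor.
(c): fails — Rxu and Rxv but u and v have no common successor.
(d): condition met.
Valid on: (d).

(d)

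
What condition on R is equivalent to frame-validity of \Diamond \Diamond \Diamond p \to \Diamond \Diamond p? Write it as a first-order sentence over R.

This is a Sahlqvist (Geach-type) schema ◇^3□^0p → □^0◇^2p.
Minimal-valuation argument: fix x; take any y with xR^3y and any z with xR^0z. Set V(p) to the set of worlds R-reachable from y in exactly 0 steps. Then □^0p holds at y, so the antecedent holds at x; validity forces ◇^2p at z, giving a w with zR^2w and yR^0w.
First-order correspondent: \forall x \forall y (x R^3 y \to \exists w (y = w \wedge x R^2 w)).

\forall x \forall y (x R^3 y \to \exists w (y = w \wedge x R^2 w))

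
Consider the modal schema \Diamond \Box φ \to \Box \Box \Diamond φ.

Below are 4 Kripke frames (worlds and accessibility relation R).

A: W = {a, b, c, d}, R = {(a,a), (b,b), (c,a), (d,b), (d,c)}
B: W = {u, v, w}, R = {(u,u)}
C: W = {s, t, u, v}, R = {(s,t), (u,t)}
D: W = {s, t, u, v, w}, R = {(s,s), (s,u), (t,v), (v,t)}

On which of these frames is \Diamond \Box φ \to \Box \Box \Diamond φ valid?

B, C

Frame correspondent (Sahlqvist): \forall x \forall y \forall z ((xRy \wedge x R^2 z) \to \exists w (yRw \wedge zRw)) — i.e. a generalized confluence (Geach) condition.
A: fails — dRb, dR²a but no w with bRw and aRw.
B: condition met.
C: condition met.
D: fails — sRs, sR²u but no w* with sRw* and uRw*.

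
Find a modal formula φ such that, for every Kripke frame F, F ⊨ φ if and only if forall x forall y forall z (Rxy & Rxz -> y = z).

◇p → □p

This is partial functionality; the standard corresponding axiom is CD: ◇p → □p.
Suppose ◇p→□p is valid. Take Rxy, Rxz and set V(p)={y}. Then ◇p at x, so □p at x, so p at z, i.e. z=y.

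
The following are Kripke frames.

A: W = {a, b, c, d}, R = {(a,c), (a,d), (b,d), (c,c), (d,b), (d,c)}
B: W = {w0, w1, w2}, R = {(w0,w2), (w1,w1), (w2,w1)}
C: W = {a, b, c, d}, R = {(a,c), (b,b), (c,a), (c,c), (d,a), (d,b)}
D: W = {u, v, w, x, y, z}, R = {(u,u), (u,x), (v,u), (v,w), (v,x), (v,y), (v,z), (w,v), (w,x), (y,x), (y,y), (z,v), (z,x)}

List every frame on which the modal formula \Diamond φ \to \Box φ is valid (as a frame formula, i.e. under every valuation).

B

Frame correspondent (Sahlqvist): \forall x \forall y \forall z (Rxy \wedge Rxz \to y = z) — i.e. partial functionality.
A: fails — a sees both c and d.
B: ✓.
C: fails — c sees both a and c.
D: fails — u sees both u and x.
Valid on: B.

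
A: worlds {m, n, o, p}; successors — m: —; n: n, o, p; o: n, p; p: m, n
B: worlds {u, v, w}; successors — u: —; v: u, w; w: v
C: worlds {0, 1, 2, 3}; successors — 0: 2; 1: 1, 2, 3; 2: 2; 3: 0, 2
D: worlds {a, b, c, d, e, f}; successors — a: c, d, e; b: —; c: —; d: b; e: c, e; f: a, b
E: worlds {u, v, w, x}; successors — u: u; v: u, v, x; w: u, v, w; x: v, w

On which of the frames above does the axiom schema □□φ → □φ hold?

Frame correspondent (Sahlqvist): ∀x ∀y (Rxy → ∃z (Rxz ∧ Rzy)) — i.e. density.
A: fails — Rpm but no z with Rpz and Rzm.
B: fails — Rvu but no z with Rvz and Rzu.
C: fails — R30 but no z with R3z and Rz0.
D: fails — Rdb but no z with Rdz and Rzb.
E: ✓.

E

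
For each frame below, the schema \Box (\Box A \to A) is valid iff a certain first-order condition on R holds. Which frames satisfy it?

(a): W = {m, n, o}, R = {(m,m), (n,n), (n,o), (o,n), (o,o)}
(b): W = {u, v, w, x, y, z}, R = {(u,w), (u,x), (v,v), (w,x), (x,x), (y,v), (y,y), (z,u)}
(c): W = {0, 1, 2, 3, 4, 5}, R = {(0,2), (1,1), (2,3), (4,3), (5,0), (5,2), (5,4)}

The schema corresponds to shift-reflexivity: \forall x \forall y (Rxy \to Ryy).
(a): holds.
(b): fails — Ruw but not Rww.
(c): fails — R02 but not R22.

(a)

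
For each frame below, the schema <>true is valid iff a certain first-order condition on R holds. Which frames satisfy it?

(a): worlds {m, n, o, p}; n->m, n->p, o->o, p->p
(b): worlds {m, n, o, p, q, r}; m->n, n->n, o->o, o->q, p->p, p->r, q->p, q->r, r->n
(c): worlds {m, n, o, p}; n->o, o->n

(b)

Frame correspondent (Sahlqvist): forall x exists y Rxy — i.e. seriality.
(a): fails — world m has no successor.
(b): holds.
(c): fails — world m has no successor.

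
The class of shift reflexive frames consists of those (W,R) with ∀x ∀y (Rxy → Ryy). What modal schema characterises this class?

The condition is shift-reflexivity. The T□ schema □(□p → p) defines it.

□(□p → p)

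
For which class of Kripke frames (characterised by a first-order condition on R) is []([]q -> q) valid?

Suppose □(□q→q) is valid. Take Rxy and set V(q)={w : Ryw}. Then at y, □q holds; since □(□q→q) at x, □q→q at y, so q at y, i.e. Ryy.
The converse is a direct semantic check.
Frame condition: forall x forall y (Rxy -> Ryy).

shift-reflexivity: forall x forall y (Rxy -> Ryy)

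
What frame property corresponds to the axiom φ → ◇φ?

Replacing φ by ¬φ and contraposing gives the equivalent schema □φ → φ.
Suppose □φ→φ is valid. At any x set V(φ)={w : Rxw}. Then □φ holds at x, so φ holds at x, i.e. Rxx.

reflexivity: ∀x Rxx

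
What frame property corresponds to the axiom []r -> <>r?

seriality

This schema is the D axiom.
It corresponds to seriality: forall x exists y Rxy.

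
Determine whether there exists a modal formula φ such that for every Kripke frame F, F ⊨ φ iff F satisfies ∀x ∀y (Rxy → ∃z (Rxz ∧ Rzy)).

This is a Sahlqvist condition; the C4 axiom □□q → □q defines it.
Suppose □□q→□q is valid. Take Rxy and set V(q)={w : xR²w}. Then □□q at x, so □q at x, so q at y, i.e. ∃z(Rxz∧Rzy).

Definable; □□q → □q defines it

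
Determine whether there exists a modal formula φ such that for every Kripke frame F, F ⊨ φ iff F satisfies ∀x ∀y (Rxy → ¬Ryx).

Modal frame validity is preserved under surjective bounded morphisms.
The 5-cycle (worlds s,t,u,v,w with s→t→u→v→w→s) is asymmetric. Mapping every world to a single reflexive point • is a surjective bounded morphism, and the reflexive point is not asymmetric (R•• but asymmetry requires ¬R••).
So the class is not modally definable.

Not definable by any modal formula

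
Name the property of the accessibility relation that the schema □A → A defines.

This schema is the T axiom.
It corresponds to reflexivity: ∀x Rxx.

reflexivity: ∀x Rxx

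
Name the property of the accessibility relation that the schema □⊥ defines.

This is the Ver axiom.
Its frame correspondent is emptiness of R — ∀x ∀y ¬Rxy.

emptiness of R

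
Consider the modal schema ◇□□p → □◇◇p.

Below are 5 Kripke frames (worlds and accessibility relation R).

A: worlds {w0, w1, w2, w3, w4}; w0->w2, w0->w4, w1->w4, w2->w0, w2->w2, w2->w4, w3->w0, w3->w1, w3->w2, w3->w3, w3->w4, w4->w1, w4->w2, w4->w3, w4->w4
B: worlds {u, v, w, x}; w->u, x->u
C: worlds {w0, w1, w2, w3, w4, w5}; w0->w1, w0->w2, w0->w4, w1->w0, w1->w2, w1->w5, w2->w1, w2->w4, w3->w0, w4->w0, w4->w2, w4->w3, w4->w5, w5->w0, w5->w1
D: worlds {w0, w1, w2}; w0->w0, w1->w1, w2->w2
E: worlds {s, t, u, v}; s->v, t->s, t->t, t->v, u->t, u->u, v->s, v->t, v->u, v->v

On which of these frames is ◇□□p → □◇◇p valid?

A, C, D, E

Frame correspondent (Sahlqvist): ∀x ∀y ∀z ((xRy ∧ xRz) → ∃w (yR²w ∧ zR²w)) — i.e. a generalized confluence (Geach) condition.
A: holds.
B: fails — wRu, wRu but no t with uR²t and uR²t.
C: holds.
D: holds.
E: holds.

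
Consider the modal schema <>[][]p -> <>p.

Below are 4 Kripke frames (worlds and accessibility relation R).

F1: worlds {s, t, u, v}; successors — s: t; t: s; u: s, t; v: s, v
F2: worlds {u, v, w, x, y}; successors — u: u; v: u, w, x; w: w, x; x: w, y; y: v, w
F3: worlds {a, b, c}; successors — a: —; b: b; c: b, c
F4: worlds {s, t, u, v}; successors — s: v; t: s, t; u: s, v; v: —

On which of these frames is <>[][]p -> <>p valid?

Frame correspondent (Sahlqvist): forall x forall y (xRy -> exists w (y R^2 w & xRw)) — i.e. a generalized confluence (Geach) condition.
F1: holds.
F2: holds.
F3: holds.
F4: fails — sRv but no w with vR²w and sRw.
Valid on: F1, F2, F3.

F1, F2, F3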